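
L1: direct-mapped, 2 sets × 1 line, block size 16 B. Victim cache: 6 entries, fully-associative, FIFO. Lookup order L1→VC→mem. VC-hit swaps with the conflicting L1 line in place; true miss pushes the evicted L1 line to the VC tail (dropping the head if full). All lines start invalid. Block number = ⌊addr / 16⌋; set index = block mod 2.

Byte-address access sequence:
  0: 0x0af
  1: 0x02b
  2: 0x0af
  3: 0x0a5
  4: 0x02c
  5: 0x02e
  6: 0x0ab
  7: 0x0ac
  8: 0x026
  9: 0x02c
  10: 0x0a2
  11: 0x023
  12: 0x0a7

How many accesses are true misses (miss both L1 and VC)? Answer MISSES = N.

0: 0xaf (blk 10, set 0) → MISS  vc=[]
1: 0x2b (blk 2, set 0) → MISS  vc=[10]
2: 0xaf (blk 10, set 0) → VC-HIT  vc=[2]
3: 0xa5 (blk 10, set 0) → L1-HIT  vc=[2]
4: 0x2c (blk 2, set 0) → VC-HIT  vc=[10]
5: 0x2e (blk 2, set 0) → L1-HIT  vc=[10]
6: 0xab (blk 10, set 0) → VC-HIT  vc=[2]
7: 0xac (blk 10, set 0) → L1-HIT  vc=[2]
8: 0x26 (blk 2, set 0) → VC-HIT  vc=[10]
9: 0x2c (blk 2, set 0) → L1-HIT  vc=[10]
10: 0xa2 (blk 10, set 0) → VC-HIT  vc=[2]
11: 0x23 (blk 2, set 0) → VC-HIT  vc=[10]
12: 0xa7 (blk 10, set 0) → VC-HIT  vc=[2]

MISSES = 2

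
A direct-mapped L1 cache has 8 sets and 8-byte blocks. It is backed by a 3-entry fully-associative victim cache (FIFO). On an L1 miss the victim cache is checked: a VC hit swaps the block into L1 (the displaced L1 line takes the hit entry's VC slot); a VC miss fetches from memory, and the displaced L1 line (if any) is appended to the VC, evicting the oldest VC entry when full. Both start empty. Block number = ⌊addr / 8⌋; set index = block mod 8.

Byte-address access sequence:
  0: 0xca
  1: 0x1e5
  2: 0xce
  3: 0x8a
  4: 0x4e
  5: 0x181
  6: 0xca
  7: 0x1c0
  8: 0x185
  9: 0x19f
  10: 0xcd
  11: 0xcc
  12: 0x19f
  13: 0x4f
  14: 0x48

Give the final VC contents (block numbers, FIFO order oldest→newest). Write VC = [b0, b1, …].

  [0] addr=0xca blk=25 s=1: MISS | VC []
  [1] addr=0x1e5 blk=60 s=4: MISS | VC []
  [2] addr=0xce blk=25 s=1: L1-HIT | VC []
  [3] addr=0x8a blk=17 s=1: MISS | VC [25]
  [4] addr=0x4e blk=9 s=1: MISS | VC [25, 17]
  [5] addr=0x181 blk=48 s=0: MISS | VC [25, 17]
  [6] addr=0xca blk=25 s=1: VC-HIT | VC [9, 17]
  [7] addr=0x1c0 blk=56 s=0: MISS | VC [9, 17, 48]
  [8] addr=0x185 blk=48 s=0: VC-HIT | VC [9, 17, 56]
  [9] addr=0x19f blk=51 s=3: MISS | VC [9, 17, 56]
  [10] addr=0xcd blk=25 s=1: L1-HIT | VC [9, 17, 56]
  [11] addr=0xcc blk=25 s=1: L1-HIT | VC [9, 17, 56]
  [12] addr=0x19f blk=51 s=3: L1-HIT | VC [9, 17, 56]
  [13] addr=0x4f blk=9 s=1: VC-HIT | VC [25, 17, 56]
  [14] addr=0x48 blk=9 s=1: L1-HIT | VC [25, 17, 56]

VC = [25, 17, 56]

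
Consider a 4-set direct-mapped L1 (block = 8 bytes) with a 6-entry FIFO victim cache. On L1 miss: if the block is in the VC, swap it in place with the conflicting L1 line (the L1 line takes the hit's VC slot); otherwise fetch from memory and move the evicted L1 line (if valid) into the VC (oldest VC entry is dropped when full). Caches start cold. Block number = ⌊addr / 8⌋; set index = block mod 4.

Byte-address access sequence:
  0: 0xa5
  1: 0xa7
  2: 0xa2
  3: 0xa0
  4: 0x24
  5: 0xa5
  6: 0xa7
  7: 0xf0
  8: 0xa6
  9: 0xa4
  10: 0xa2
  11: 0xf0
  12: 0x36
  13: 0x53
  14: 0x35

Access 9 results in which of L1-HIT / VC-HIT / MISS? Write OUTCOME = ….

0: 0xa5 (blk 20, set 0) → MISS  vc=[]
1: 0xa7 (blk 20, set 0) → L1-HIT  vc=[]
2: 0xa2 (blk 20, set 0) → L1-HIT  vc=[]
3: 0xa0 (blk 20, set 0) → L1-HIT  vc=[]
4: 0x24 (blk 4, set 0) → MISS  vc=[20]
5: 0xa5 (blk 20, set 0) → VC-HIT  vc=[4]
6: 0xa7 (blk 20, set 0) → L1-HIT  vc=[4]
7: 0xf0 (blk 30, set 2) → MISS  vc=[4]
8: 0xa6 (blk 20, set 0) → L1-HIT  vc=[4]
9: 0xa4 (blk 20, set 0) → L1-HIT  vc=[4]
10: 0xa2 (blk 20, set 0) → L1-HIT  vc=[4]
11: 0xf0 (blk 30, set 2) → L1-HIT  vc=[4]
12: 0x36 (blk 6, set 2) → MISS  vc=[4, 30]
13: 0x53 (blk 10, set 2) → MISS  vc=[4, 30, 6]
14: 0x35 (blk 6, set 2) → VC-HIT  vc=[4, 30, 10]

OUTCOME = L1-HIT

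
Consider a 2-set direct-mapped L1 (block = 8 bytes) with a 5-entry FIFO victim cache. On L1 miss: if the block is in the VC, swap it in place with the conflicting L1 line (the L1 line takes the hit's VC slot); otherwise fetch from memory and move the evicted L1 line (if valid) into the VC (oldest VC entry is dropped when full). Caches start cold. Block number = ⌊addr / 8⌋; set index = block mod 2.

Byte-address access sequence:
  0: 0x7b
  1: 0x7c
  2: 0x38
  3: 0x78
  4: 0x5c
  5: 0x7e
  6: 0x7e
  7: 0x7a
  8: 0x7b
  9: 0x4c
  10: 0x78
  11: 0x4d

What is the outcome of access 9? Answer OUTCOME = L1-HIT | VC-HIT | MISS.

OUTCOME = MISS

0: 0x7b (blk 15, set 1) → MISS  vc=[]
1: 0x7c (blk 15, set 1) → L1-HIT  vc=[]
2: 0x38 (blk 7, set 1) → MISS  vc=[15]
3: 0x78 (blk 15, set 1) → VC-HIT  vc=[7]
4: 0x5c (blk 11, set 1) → MISS  vc=[7, 15]
5: 0x7e (blk 15, set 1) → VC-HIT  vc=[7, 11]
6: 0x7e (blk 15, set 1) → L1-HIT  vc=[7, 11]
7: 0x7a (blk 15, set 1) → L1-HIT  vc=[7, 11]
8: 0x7b (blk 15, set 1) → L1-HIT  vc=[7, 11]
9: 0x4c (blk 9, set 1) → MISS  vc=[7, 11, 15]
10: 0x78 (blk 15, set 1) → VC-HIT  vc=[7, 11, 9]
11: 0x4d (blk 9, set 1) → VC-HIT  vc=[7, 11, 15]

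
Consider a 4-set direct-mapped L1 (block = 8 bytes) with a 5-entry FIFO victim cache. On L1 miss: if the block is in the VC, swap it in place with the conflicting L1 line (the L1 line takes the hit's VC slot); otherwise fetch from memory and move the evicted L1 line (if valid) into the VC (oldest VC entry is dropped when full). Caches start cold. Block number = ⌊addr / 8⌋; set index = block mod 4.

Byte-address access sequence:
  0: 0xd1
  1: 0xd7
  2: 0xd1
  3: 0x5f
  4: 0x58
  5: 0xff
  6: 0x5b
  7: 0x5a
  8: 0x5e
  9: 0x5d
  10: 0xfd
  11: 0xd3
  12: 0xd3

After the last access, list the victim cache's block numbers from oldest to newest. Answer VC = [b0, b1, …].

0: 0xd1 (blk 26, set 2) → MISS  vc=[]
1: 0xd7 (blk 26, set 2) → L1-HIT  vc=[]
2: 0xd1 (blk 26, set 2) → L1-HIT  vc=[]
3: 0x5f (blk 11, set 3) → MISS  vc=[]
4: 0x58 (blk 11, set 3) → L1-HIT  vc=[]
5: 0xff (blk 31, set 3) → MISS  vc=[11]
6: 0x5b (blk 11, set 3) → VC-HIT  vc=[31]
7: 0x5a (blk 11, set 3) → L1-HIT  vc=[31]
8: 0x5e (blk 11, set 3) → L1-HIT  vc=[31]
9: 0x5d (blk 11, set 3) → L1-HIT  vc=[31]
10: 0xfd (blk 31, set 3) → VC-HIT  vc=[11]
11: 0xd3 (blk 26, set 2) → L1-HIT  vc=[11]
12: 0xd3 (blk 26, set 2) → L1-HIT  vc=[11]

VC = [11]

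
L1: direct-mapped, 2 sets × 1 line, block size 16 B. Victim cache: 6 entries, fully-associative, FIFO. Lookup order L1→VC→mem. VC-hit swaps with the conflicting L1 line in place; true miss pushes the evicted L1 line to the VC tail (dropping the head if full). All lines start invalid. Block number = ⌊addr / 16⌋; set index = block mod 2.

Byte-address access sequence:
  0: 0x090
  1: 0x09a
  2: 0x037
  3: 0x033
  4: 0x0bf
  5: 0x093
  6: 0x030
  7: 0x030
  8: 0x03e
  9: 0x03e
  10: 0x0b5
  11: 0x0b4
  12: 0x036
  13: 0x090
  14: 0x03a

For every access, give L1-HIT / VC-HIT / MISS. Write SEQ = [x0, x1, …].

  [0] addr=0x90 blk=9 s=1: MISS | VC []
  [1] addr=0x9a blk=9 s=1: L1-HIT | VC []
  [2] addr=0x37 blk=3 s=1: MISS | VC [9]
  [3] addr=0x33 blk=3 s=1: L1-HIT | VC [9]
  [4] addr=0xbf blk=11 s=1: MISS | VC [9, 3]
  [5] addr=0x93 blk=9 s=1: VC-HIT | VC [11, 3]
  [6] addr=0x30 blk=3 s=1: VC-HIT | VC [11, 9]
  [7] addr=0x30 blk=3 s=1: L1-HIT | VC [11, 9]
  [8] addr=0x3e blk=3 s=1: L1-HIT | VC [11, 9]
  [9] addr=0x3e blk=3 s=1: L1-HIT | VC [11, 9]
  [10] addr=0xb5 blk=11 s=1: VC-HIT | VC [3, 9]
  [11] addr=0xb4 blk=11 s=1: L1-HIT | VC [3, 9]
  [12] addr=0x36 blk=3 s=1: VC-HIT | VC [11, 9]
  [13] addr=0x90 blk=9 s=1: VC-HIT | VC [11, 3]
  [14] addr=0x3a blk=3 s=1: VC-HIT | VC [11, 9]

SEQ = [MISS, L1-HIT, MISS, L1-HIT, MISS, VC-HIT, VC-HIT, L1-HIT, L1-HIT, L1-HIT, VC-HIT, L1-HIT, VC-HIT, VC-HIT, VC-HIT]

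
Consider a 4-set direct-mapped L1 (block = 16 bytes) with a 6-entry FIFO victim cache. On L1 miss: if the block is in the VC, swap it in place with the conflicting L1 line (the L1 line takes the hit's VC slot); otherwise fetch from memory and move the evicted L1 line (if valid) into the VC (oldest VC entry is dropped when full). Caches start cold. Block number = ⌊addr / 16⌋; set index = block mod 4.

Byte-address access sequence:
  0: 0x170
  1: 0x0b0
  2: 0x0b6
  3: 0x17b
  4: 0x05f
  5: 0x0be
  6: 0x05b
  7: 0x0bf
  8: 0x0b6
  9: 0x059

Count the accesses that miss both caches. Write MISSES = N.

#0 0x170→b23/s3 MISS; vc=[]
#1 0xb0→b11/s3 MISS; vc=[23]
#2 0xb6→b11/s3 L1-HIT; vc=[23]
#3 0x17b→b23/s3 VC-HIT; vc=[11]
#4 0x5f→b5/s1 MISS; vc=[11]
#5 0xbe→b11/s3 VC-HIT; vc=[23]
#6 0x5b→b5/s1 L1-HIT; vc=[23]
#7 0xbf→b11/s3 L1-HIT; vc=[23]
#8 0xb6→b11/s3 L1-HIT; vc=[23]
#9 0x59→b5/s1 L1-HIT; vc=[23]

MISSES = 3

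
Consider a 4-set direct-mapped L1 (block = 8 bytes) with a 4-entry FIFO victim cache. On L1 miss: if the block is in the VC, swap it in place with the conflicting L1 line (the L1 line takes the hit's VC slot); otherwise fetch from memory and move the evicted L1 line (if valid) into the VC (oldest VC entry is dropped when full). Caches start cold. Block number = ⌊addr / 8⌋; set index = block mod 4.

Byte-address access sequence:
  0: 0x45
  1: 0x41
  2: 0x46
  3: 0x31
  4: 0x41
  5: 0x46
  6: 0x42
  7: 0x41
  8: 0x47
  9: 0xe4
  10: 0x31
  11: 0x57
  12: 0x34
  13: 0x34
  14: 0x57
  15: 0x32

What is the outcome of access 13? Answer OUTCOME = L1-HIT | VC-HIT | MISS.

#0 0x45→b8/s0 MISS; vc=[]
#1 0x41→b8/s0 L1-HIT; vc=[]
#2 0x46→b8/s0 L1-HIT; vc=[]
#3 0x31→b6/s2 MISS; vc=[]
#4 0x41→b8/s0 L1-HIT; vc=[]
#5 0x46→b8/s0 L1-HIT; vc=[]
#6 0x42→b8/s0 L1-HIT; vc=[]
#7 0x41→b8/s0 L1-HIT; vc=[]
#8 0x47→b8/s0 L1-HIT; vc=[]
#9 0xe4→b28/s0 MISS; vc=[8]
#10 0x31→b6/s2 L1-HIT; vc=[8]
#11 0x57→b10/s2 MISS; vc=[8,6]
#12 0x34→b6/s2 VC-HIT; vc=[8,10]
#13 0x34→b6/s2 L1-HIT; vc=[8,10]
#14 0x57→b10/s2 VC-HIT; vc=[8,6]
#15 0x32→b6/s2 VC-HIT; vc=[8,10]

OUTCOME = L1-HIT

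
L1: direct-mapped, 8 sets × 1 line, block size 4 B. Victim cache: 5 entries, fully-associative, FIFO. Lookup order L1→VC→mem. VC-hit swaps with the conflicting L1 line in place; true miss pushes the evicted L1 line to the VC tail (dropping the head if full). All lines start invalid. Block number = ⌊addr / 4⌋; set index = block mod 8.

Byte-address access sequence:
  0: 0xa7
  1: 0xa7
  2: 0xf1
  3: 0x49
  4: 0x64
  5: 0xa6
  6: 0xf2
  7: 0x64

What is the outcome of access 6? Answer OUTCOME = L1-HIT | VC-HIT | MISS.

OUTCOME = L1-HIT

0: 0xa7 (blk 41, set 1) → MISS  vc=[]
1: 0xa7 (blk 41, set 1) → L1-HIT  vc=[]
2: 0xf1 (blk 60, set 4) → MISS  vc=[]
3: 0x49 (blk 18, set 2) → MISS  vc=[]
4: 0x64 (blk 25, set 1) → MISS  vc=[41]
5: 0xa6 (blk 41, set 1) → VC-HIT  vc=[25]
6: 0xf2 (blk 60, set 4) → L1-HIT  vc=[25]
7: 0x64 (blk 25, set 1) → VC-HIT  vc=[41]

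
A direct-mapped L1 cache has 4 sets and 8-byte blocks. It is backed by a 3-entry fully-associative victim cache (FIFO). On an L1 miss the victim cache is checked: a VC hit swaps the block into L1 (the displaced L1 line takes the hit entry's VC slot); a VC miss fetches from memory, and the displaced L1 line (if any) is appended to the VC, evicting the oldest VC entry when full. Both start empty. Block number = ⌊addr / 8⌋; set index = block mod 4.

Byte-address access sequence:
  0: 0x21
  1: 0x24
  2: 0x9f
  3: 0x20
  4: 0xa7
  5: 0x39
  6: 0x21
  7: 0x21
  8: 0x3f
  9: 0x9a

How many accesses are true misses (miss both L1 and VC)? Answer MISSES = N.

#0 0x21→b4/s0 MISS; vc=[]
#1 0x24→b4/s0 L1-HIT; vc=[]
#2 0x9f→b19/s3 MISS; vc=[]
#3 0x20→b4/s0 L1-HIT; vc=[]
#4 0xa7→b20/s0 MISS; vc=[4]
#5 0x39→b7/s3 MISS; vc=[4,19]
#6 0x21→b4/s0 VC-HIT; vc=[20,19]
#7 0x21→b4/s0 L1-HIT; vc=[20,19]
#8 0x3f→b7/s3 L1-HIT; vc=[20,19]
#9 0x9a→b19/s3 VC-HIT; vc=[20,7]

MISSES = 4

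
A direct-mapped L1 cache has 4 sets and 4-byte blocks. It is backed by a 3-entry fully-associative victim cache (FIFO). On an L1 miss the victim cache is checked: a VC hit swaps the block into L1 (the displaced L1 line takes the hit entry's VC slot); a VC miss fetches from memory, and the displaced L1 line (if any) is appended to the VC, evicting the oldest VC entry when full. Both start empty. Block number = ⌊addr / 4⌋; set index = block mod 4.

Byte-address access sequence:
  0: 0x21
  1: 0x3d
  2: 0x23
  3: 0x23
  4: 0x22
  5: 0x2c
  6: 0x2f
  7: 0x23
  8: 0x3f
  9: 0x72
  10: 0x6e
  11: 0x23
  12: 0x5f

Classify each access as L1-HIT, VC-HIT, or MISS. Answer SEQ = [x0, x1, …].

  [0] addr=0x21 blk=8 s=0: MISS | VC []
  [1] addr=0x3d blk=15 s=3: MISS | VC []
  [2] addr=0x23 blk=8 s=0: L1-HIT | VC []
  [3] addr=0x23 blk=8 s=0: L1-HIT | VC []
  [4] addr=0x22 blk=8 s=0: L1-HIT | VC []
  [5] addr=0x2c blk=11 s=3: MISS | VC [15]
  [6] addr=0x2f blk=11 s=3: L1-HIT | VC [15]
  [7] addr=0x23 blk=8 s=0: L1-HIT | VC [15]
  [8] addr=0x3f blk=15 s=3: VC-HIT | VC [11]
  [9] addr=0x72 blk=28 s=0: MISS | VC [11, 8]
  [10] addr=0x6e blk=27 s=3: MISS | VC [11, 8, 15]
  [11] addr=0x23 blk=8 s=0: VC-HIT | VC [11, 28, 15]
  [12] addr=0x5f blk=23 s=3: MISS | VC [28, 15, 27]

SEQ = [MISS, MISS, L1-HIT, L1-HIT, L1-HIT, MISS, L1-HIT, L1-HIT, VC-HIT, MISS, MISS, VC-HIT, MISS]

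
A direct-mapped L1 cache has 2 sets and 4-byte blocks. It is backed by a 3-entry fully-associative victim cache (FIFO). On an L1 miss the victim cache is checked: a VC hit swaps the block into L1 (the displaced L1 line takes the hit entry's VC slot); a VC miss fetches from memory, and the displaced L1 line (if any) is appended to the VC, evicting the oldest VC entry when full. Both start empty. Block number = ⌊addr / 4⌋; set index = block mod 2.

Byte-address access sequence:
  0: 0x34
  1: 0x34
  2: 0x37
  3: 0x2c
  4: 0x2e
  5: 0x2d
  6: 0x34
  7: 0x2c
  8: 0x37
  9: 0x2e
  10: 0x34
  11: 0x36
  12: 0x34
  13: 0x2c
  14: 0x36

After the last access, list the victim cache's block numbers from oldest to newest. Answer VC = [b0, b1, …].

VC = [11]

#0 0x34→b13/s1 MISS; vc=[]
#1 0x34→b13/s1 L1-HIT; vc=[]
#2 0x37→b13/s1 L1-HIT; vc=[]
#3 0x2c→b11/s1 MISS; vc=[13]
#4 0x2e→b11/s1 L1-HIT; vc=[13]
#5 0x2d→b11/s1 L1-HIT; vc=[13]
#6 0x34→b13/s1 VC-HIT; vc=[11]
#7 0x2c→b11/s1 VC-HIT; vc=[13]
#8 0x37→b13/s1 VC-HIT; vc=[11]
#9 0x2e→b11/s1 VC-HIT; vc=[13]
#10 0x34→b13/s1 VC-HIT; vc=[11]
#11 0x36→b13/s1 L1-HIT; vc=[11]
#12 0x34→b13/s1 L1-HIT; vc=[11]
#13 0x2c→b11/s1 VC-HIT; vc=[13]
#14 0x36→b13/s1 VC-HIT; vc=[11]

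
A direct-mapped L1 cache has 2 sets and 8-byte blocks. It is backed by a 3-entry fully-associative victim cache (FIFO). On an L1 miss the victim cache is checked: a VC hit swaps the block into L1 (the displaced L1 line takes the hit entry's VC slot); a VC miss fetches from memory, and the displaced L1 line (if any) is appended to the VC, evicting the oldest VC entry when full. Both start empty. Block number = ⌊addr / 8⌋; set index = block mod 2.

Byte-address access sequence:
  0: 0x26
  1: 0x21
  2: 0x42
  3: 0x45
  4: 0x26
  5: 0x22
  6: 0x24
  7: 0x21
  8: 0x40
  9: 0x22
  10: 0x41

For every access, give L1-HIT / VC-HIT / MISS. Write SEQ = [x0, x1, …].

SEQ = [MISS, L1-HIT, MISS, L1-HIT, VC-HIT, L1-HIT, L1-HIT, L1-HIT, VC-HIT, VC-HIT, VC-HIT]

  [0] addr=0x26 blk=4 s=0: MISS | VC []
  [1] addr=0x21 blk=4 s=0: L1-HIT | VC []
  [2] addr=0x42 blk=8 s=0: MISS | VC [4]
  [3] addr=0x45 blk=8 s=0: L1-HIT | VC [4]
  [4] addr=0x26 blk=4 s=0: VC-HIT | VC [8]
  [5] addr=0x22 blk=4 s=0: L1-HIT | VC [8]
  [6] addr=0x24 blk=4 s=0: L1-HIT | VC [8]
  [7] addr=0x21 blk=4 s=0: L1-HIT | VC [8]
  [8] addr=0x40 blk=8 s=0: VC-HIT | VC [4]
  [9] addr=0x22 blk=4 s=0: VC-HIT | VC [8]
  [10] addr=0x41 blk=8 s=0: VC-HIT | VC [4]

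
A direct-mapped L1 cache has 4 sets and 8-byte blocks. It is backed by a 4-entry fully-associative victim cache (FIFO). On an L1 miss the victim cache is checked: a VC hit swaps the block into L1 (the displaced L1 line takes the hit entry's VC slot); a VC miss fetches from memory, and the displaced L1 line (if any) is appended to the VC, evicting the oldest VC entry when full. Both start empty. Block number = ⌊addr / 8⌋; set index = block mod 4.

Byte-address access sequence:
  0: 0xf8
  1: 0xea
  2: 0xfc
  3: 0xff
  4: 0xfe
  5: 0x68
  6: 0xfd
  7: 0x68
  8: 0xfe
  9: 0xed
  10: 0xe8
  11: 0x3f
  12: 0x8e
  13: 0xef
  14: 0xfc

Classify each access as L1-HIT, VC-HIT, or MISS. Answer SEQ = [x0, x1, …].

#0 0xf8→b31/s3 MISS; vc=[]
#1 0xea→b29/s1 MISS; vc=[]
#2 0xfc→b31/s3 L1-HIT; vc=[]
#3 0xff→b31/s3 L1-HIT; vc=[]
#4 0xfe→b31/s3 L1-HIT; vc=[]
#5 0x68→b13/s1 MISS; vc=[29]
#6 0xfd→b31/s3 L1-HIT; vc=[29]
#7 0x68→b13/s1 L1-HIT; vc=[29]
#8 0xfe→b31/s3 L1-HIT; vc=[29]
#9 0xed→b29/s1 VC-HIT; vc=[13]
#10 0xe8→b29/s1 L1-HIT; vc=[13]
#11 0x3f→b7/s3 MISS; vc=[13,31]
#12 0x8e→b17/s1 MISS; vc=[13,31,29]
#13 0xef→b29/s1 VC-HIT; vc=[13,31,17]
#14 0xfc→b31/s3 VC-HIT; vc=[13,7,17]

SEQ = [MISS, MISS, L1-HIT, L1-HIT, L1-HIT, MISS, L1-HIT, L1-HIT, L1-HIT, VC-HIT, L1-HIT, MISS, MISS, VC-HIT, VC-HIT]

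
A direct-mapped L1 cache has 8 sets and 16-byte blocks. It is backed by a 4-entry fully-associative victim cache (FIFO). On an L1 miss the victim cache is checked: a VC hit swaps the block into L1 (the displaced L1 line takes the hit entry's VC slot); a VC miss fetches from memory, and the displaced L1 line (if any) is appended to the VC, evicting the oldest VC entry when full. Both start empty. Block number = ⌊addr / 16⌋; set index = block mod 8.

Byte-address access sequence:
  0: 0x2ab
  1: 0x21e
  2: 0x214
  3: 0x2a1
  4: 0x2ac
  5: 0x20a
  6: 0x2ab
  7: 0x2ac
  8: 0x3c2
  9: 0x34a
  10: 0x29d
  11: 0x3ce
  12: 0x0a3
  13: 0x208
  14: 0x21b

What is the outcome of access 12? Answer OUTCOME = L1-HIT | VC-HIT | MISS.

OUTCOME = MISS

#0 0x2ab→b42/s2 MISS; vc=[]
#1 0x21e→b33/s1 MISS; vc=[]
#2 0x214→b33/s1 L1-HIT; vc=[]
#3 0x2a1→b42/s2 L1-HIT; vc=[]
#4 0x2ac→b42/s2 L1-HIT; vc=[]
#5 0x20a→b32/s0 MISS; vc=[]
#6 0x2ab→b42/s2 L1-HIT; vc=[]
#7 0x2ac→b42/s2 L1-HIT; vc=[]
#8 0x3c2→b60/s4 MISS; vc=[]
#9 0x34a→b52/s4 MISS; vc=[60]
#10 0x29d→b41/s1 MISS; vc=[60,33]
#11 0x3ce→b60/s4 VC-HIT; vc=[52,33]
#12 0xa3→b10/s2 MISS; vc=[52,33,42]
#13 0x208→b32/s0 L1-HIT; vc=[52,33,42]
#14 0x21b→b33/s1 VC-HIT; vc=[52,41,42]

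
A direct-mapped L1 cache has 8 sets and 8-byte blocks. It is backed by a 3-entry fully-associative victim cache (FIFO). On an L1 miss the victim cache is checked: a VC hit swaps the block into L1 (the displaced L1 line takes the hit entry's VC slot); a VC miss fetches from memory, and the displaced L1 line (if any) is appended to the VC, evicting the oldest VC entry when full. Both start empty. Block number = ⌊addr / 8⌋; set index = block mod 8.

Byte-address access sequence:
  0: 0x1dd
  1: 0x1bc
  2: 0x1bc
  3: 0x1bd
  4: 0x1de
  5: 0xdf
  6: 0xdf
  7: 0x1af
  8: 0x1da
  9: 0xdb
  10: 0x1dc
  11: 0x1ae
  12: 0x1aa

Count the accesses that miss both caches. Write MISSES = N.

MISSES = 4

0: 0x1dd (blk 59, set 3) → MISS  vc=[]
1: 0x1bc (blk 55, set 7) → MISS  vc=[]
2: 0x1bc (blk 55, set 7) → L1-HIT  vc=[]
3: 0x1bd (blk 55, set 7) → L1-HIT  vc=[]
4: 0x1de (blk 59, set 3) → L1-HIT  vc=[]
5: 0xdf (blk 27, set 3) → MISS  vc=[59]
6: 0xdf (blk 27, set 3) → L1-HIT  vc=[59]
7: 0x1af (blk 53, set 5) → MISS  vc=[59]
8: 0x1da (blk 59, set 3) → VC-HIT  vc=[27]
9: 0xdb (blk 27, set 3) → VC-HIT  vc=[59]
10: 0x1dc (blk 59, set 3) → VC-HIT  vc=[27]
11: 0x1ae (blk 53, set 5) → L1-HIT  vc=[27]
12: 0x1aa (blk 53, set 5) → L1-HIT  vc=[27]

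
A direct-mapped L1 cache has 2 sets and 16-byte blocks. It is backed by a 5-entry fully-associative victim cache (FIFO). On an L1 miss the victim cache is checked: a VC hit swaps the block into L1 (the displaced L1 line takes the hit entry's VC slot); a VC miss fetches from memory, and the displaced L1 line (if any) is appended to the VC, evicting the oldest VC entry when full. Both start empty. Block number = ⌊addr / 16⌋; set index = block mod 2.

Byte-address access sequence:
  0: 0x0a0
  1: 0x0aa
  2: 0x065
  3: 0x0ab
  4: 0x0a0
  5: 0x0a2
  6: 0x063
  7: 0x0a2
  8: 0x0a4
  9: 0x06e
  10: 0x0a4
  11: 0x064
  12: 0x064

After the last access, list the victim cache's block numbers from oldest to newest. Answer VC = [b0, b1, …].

VC = [10]

  [0] addr=0xa0 blk=10 s=0: MISS | VC []
  [1] addr=0xaa blk=10 s=0: L1-HIT | VC []
  [2] addr=0x65 blk=6 s=0: MISS | VC [10]
  [3] addr=0xab blk=10 s=0: VC-HIT | VC [6]
  [4] addr=0xa0 blk=10 s=0: L1-HIT | VC [6]
  [5] addr=0xa2 blk=10 s=0: L1-HIT | VC [6]
  [6] addr=0x63 blk=6 s=0: VC-HIT | VC [10]
  [7] addr=0xa2 blk=10 s=0: VC-HIT | VC [6]
  [8] addr=0xa4 blk=10 s=0: L1-HIT | VC [6]
  [9] addr=0x6e blk=6 s=0: VC-HIT | VC [10]
  [10] addr=0xa4 blk=10 s=0: VC-HIT | VC [6]
  [11] addr=0x64 blk=6 s=0: VC-HIT | VC [10]
  [12] addr=0x64 blk=6 s=0: L1-HIT | VC [10]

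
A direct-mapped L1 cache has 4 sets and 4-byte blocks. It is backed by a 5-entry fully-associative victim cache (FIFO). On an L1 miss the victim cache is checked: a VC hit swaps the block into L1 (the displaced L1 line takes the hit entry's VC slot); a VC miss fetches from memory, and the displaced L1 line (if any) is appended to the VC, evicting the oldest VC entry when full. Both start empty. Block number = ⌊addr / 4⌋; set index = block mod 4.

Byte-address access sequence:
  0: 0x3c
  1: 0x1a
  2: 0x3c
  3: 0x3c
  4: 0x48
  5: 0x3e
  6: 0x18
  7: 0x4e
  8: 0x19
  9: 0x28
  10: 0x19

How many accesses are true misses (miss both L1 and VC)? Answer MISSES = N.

MISSES = 5

#0 0x3c→b15/s3 MISS; vc=[]
#1 0x1a→b6/s2 MISS; vc=[]
#2 0x3c→b15/s3 L1-HIT; vc=[]
#3 0x3c→b15/s3 L1-HIT; vc=[]
#4 0x48→b18/s2 MISS; vc=[6]
#5 0x3e→b15/s3 L1-HIT; vc=[6]
#6 0x18→b6/s2 VC-HIT; vc=[18]
#7 0x4e→b19/s3 MISS; vc=[18,15]
#8 0x19→b6/s2 L1-HIT; vc=[18,15]
#9 0x28→b10/s2 MISS; vc=[18,15,6]
#10 0x19→b6/s2 VC-HIT; vc=[18,15,10]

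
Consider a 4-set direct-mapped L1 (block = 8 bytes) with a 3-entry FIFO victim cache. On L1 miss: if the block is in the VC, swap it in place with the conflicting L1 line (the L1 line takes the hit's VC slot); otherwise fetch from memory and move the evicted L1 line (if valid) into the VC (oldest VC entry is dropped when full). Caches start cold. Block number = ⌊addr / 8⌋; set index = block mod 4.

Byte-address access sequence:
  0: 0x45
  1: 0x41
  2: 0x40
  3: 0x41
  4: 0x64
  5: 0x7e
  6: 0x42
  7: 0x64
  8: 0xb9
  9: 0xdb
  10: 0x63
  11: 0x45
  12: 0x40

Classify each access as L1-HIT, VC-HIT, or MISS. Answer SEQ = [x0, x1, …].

SEQ = [MISS, L1-HIT, L1-HIT, L1-HIT, MISS, MISS, VC-HIT, VC-HIT, MISS, MISS, L1-HIT, VC-HIT, L1-HIT]

0: 0x45 (blk 8, set 0) → MISS  vc=[]
1: 0x41 (blk 8, set 0) → L1-HIT  vc=[]
2: 0x40 (blk 8, set 0) → L1-HIT  vc=[]
3: 0x41 (blk 8, set 0) → L1-HIT  vc=[]
4: 0x64 (blk 12, set 0) → MISS  vc=[8]
5: 0x7e (blk 15, set 3) → MISS  vc=[8]
6: 0x42 (blk 8, set 0) → VC-HIT  vc=[12]
7: 0x64 (blk 12, set 0) → VC-HIT  vc=[8]
8: 0xb9 (blk 23, set 3) → MISS  vc=[8, 15]
9: 0xdb (blk 27, set 3) → MISS  vc=[8, 15, 23]
10: 0x63 (blk 12, set 0) → L1-HIT  vc=[8, 15, 23]
11: 0x45 (blk 8, set 0) → VC-HIT  vc=[12, 15, 23]
12: 0x40 (blk 8, set 0) → L1-HIT  vc=[12, 15, 23]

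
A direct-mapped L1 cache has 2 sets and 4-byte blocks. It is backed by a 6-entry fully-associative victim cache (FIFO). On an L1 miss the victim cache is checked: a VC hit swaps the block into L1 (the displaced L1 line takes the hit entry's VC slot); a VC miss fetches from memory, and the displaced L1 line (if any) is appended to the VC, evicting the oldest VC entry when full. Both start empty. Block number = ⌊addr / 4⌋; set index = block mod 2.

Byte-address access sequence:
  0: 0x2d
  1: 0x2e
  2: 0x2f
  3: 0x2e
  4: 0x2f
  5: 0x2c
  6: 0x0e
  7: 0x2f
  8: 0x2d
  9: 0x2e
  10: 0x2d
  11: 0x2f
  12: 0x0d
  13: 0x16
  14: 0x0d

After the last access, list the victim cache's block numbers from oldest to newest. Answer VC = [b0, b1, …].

VC = [11, 5]

#0 0x2d→b11/s1 MISS; vc=[]
#1 0x2e→b11/s1 L1-HIT; vc=[]
#2 0x2f→b11/s1 L1-HIT; vc=[]
#3 0x2e→b11/s1 L1-HIT; vc=[]
#4 0x2f→b11/s1 L1-HIT; vc=[]
#5 0x2c→b11/s1 L1-HIT; vc=[]
#6 0xe→b3/s1 MISS; vc=[11]
#7 0x2f→b11/s1 VC-HIT; vc=[3]
#8 0x2d→b11/s1 L1-HIT; vc=[3]
#9 0x2e→b11/s1 L1-HIT; vc=[3]
#10 0x2d→b11/s1 L1-HIT; vc=[3]
#11 0x2f→b11/s1 L1-HIT; vc=[3]
#12 0xd→b3/s1 VC-HIT; vc=[11]
#13 0x16→b5/s1 MISS; vc=[11,3]
#14 0xd→b3/s1 VC-HIT; vc=[11,5]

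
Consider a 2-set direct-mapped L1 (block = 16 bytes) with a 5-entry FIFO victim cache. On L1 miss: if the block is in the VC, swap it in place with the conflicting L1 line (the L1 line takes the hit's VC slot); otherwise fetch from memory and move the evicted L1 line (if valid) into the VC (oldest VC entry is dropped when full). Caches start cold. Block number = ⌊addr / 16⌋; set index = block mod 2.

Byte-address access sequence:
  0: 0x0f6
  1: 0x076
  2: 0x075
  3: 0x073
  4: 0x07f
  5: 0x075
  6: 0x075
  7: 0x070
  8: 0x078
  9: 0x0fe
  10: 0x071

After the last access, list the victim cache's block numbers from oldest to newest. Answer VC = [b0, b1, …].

VC = [15]

0: 0xf6 (blk 15, set 1) → MISS  vc=[]
1: 0x76 (blk 7, set 1) → MISS  vc=[15]
2: 0x75 (blk 7, set 1) → L1-HIT  vc=[15]
3: 0x73 (blk 7, set 1) → L1-HIT  vc=[15]
4: 0x7f (blk 7, set 1) → L1-HIT  vc=[15]
5: 0x75 (blk 7, set 1) → L1-HIT  vc=[15]
6: 0x75 (blk 7, set 1) → L1-HIT  vc=[15]
7: 0x70 (blk 7, set 1) → L1-HIT  vc=[15]
8: 0x78 (blk 7, set 1) → L1-HIT  vc=[15]
9: 0xfe (blk 15, set 1) → VC-HIT  vc=[7]
10: 0x71 (blk 7, set 1) → VC-HIT  vc=[15]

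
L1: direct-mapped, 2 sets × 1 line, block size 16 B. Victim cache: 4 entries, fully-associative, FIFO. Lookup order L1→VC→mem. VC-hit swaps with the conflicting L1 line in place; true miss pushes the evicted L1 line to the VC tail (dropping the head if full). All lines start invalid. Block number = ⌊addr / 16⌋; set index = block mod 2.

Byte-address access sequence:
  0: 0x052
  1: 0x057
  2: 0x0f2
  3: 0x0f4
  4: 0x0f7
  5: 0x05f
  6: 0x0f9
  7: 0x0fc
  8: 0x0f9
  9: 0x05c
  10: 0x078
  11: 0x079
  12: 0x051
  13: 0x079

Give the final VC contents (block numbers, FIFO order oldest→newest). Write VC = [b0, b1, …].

VC = [15, 5]

0: 0x52 (blk 5, set 1) → MISS  vc=[]
1: 0x57 (blk 5, set 1) → L1-HIT  vc=[]
2: 0xf2 (blk 15, set 1) → MISS  vc=[5]
3: 0xf4 (blk 15, set 1) → L1-HIT  vc=[5]
4: 0xf7 (blk 15, set 1) → L1-HIT  vc=[5]
5: 0x5f (blk 5, set 1) → VC-HIT  vc=[15]
6: 0xf9 (blk 15, set 1) → VC-HIT  vc=[5]
7: 0xfc (blk 15, set 1) → L1-HIT  vc=[5]
8: 0xf9 (blk 15, set 1) → L1-HIT  vc=[5]
9: 0x5c (blk 5, set 1) → VC-HIT  vc=[15]
10: 0x78 (blk 7, set 1) → MISS  vc=[15, 5]
11: 0x79 (blk 7, set 1) → L1-HIT  vc=[15, 5]
12: 0x51 (blk 5, set 1) → VC-HIT  vc=[15, 7]
13: 0x79 (blk 7, set 1) → VC-HIT  vc=[15, 5]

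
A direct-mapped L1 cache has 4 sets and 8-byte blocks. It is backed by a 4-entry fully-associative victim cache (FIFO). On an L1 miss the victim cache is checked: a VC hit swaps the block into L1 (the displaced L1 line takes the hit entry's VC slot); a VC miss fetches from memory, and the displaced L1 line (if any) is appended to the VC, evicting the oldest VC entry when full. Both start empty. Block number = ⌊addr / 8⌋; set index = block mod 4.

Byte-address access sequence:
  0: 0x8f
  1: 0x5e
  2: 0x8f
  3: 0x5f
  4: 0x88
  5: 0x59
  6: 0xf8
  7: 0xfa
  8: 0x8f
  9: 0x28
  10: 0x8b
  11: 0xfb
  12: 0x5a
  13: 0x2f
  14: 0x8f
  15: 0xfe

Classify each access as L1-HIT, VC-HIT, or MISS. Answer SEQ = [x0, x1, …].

SEQ = [MISS, MISS, L1-HIT, L1-HIT, L1-HIT, L1-HIT, MISS, L1-HIT, L1-HIT, MISS, VC-HIT, L1-HIT, VC-HIT, VC-HIT, VC-HIT, VC-HIT]

#0 0x8f→b17/s1 MISS; vc=[]
#1 0x5e→b11/s3 MISS; vc=[]
#2 0x8f→b17/s1 L1-HIT; vc=[]
#3 0x5f→b11/s3 L1-HIT; vc=[]
#4 0x88→b17/s1 L1-HIT; vc=[]
#5 0x59→b11/s3 L1-HIT; vc=[]
#6 0xf8→b31/s3 MISS; vc=[11]
#7 0xfa→b31/s3 L1-HIT; vc=[11]
#8 0x8f→b17/s1 L1-HIT; vc=[11]
#9 0x28→b5/s1 MISS; vc=[11,17]
#10 0x8b→b17/s1 VC-HIT; vc=[11,5]
#11 0xfb→b31/s3 L1-HIT; vc=[11,5]
#12 0x5a→b11/s3 VC-HIT; vc=[31,5]
#13 0x2f→b5/s1 VC-HIT; vc=[31,17]
#14 0x8f→b17/s1 VC-HIT; vc=[31,5]
#15 0xfe→b31/s3 VC-HIT; vc=[11,5]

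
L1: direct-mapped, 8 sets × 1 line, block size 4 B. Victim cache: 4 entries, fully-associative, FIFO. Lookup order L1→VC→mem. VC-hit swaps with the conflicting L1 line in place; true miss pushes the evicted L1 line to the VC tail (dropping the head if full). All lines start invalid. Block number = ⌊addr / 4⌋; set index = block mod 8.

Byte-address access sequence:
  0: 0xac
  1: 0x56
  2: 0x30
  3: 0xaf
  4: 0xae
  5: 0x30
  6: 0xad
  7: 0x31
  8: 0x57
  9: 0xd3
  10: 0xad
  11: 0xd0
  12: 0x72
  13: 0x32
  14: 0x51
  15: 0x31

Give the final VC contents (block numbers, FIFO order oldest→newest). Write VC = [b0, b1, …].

VC = [28, 52, 20]

  [0] addr=0xac blk=43 s=3: MISS | VC []
  [1] addr=0x56 blk=21 s=5: MISS | VC []
  [2] addr=0x30 blk=12 s=4: MISS | VC []
  [3] addr=0xaf blk=43 s=3: L1-HIT | VC []
  [4] addr=0xae blk=43 s=3: L1-HIT | VC []
  [5] addr=0x30 blk=12 s=4: L1-HIT | VC []
  [6] addr=0xad blk=43 s=3: L1-HIT | VC []
  [7] addr=0x31 blk=12 s=4: L1-HIT | VC []
  [8] addr=0x57 blk=21 s=5: L1-HIT | VC []
  [9] addr=0xd3 blk=52 s=4: MISS | VC [12]
  [10] addr=0xad blk=43 s=3: L1-HIT | VC [12]
  [11] addr=0xd0 blk=52 s=4: L1-HIT | VC [12]
  [12] addr=0x72 blk=28 s=4: MISS | VC [12, 52]
  [13] addr=0x32 blk=12 s=4: VC-HIT | VC [28, 52]
  [14] addr=0x51 blk=20 s=4: MISS | VC [28, 52, 12]
  [15] addr=0x31 blk=12 s=4: VC-HIT | VC [28, 52, 20]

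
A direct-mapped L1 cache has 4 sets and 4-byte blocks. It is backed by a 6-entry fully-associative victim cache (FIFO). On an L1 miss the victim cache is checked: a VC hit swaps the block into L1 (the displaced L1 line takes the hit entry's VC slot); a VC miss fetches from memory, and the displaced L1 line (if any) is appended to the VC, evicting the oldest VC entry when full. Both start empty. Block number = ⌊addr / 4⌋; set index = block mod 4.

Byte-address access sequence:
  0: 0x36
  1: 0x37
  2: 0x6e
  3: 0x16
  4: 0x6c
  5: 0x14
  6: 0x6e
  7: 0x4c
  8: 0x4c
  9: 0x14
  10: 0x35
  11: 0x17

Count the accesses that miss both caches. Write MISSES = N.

  [0] addr=0x36 blk=13 s=1: MISS | VC []
  [1] addr=0x37 blk=13 s=1: L1-HIT | VC []
  [2] addr=0x6e blk=27 s=3: MISS | VC []
  [3] addr=0x16 blk=5 s=1: MISS | VC [13]
  [4] addr=0x6c blk=27 s=3: L1-HIT | VC [13]
  [5] addr=0x14 blk=5 s=1: L1-HIT | VC [13]
  [6] addr=0x6e blk=27 s=3: L1-HIT | VC [13]
  [7] addr=0x4c blk=19 s=3: MISS | VC [13, 27]
  [8] addr=0x4c blk=19 s=3: L1-HIT | VC [13, 27]
  [9] addr=0x14 blk=5 s=1: L1-HIT | VC [13, 27]
  [10] addr=0x35 blk=13 s=1: VC-HIT | VC [5, 27]
  [11] addr=0x17 blk=5 s=1: VC-HIT | VC [13, 27]

MISSES = 4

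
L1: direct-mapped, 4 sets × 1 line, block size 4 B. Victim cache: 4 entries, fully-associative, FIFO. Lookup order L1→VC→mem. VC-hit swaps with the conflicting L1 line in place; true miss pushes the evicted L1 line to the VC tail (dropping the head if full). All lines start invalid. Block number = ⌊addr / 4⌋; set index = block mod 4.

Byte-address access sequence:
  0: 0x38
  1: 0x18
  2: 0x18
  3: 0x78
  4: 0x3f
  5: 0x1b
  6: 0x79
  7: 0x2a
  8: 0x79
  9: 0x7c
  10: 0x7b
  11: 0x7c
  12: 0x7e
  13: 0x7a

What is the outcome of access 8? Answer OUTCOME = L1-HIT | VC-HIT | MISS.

0: 0x38 (blk 14, set 2) → MISS  vc=[]
1: 0x18 (blk 6, set 2) → MISS  vc=[14]
2: 0x18 (blk 6, set 2) → L1-HIT  vc=[14]
3: 0x78 (blk 30, set 2) → MISS  vc=[14, 6]
4: 0x3f (blk 15, set 3) → MISS  vc=[14, 6]
5: 0x1b (blk 6, set 2) → VC-HIT  vc=[14, 30]
6: 0x79 (blk 30, set 2) → VC-HIT  vc=[14, 6]
7: 0x2a (blk 10, set 2) → MISS  vc=[14, 6, 30]
8: 0x79 (blk 30, set 2) → VC-HIT  vc=[14, 6, 10]
9: 0x7c (blk 31, set 3) → MISS  vc=[14, 6, 10, 15]
10: 0x7b (blk 30, set 2) → L1-HIT  vc=[14, 6, 10, 15]
11: 0x7c (blk 31, set 3) → L1-HIT  vc=[14, 6, 10, 15]
12: 0x7e (blk 31, set 3) → L1-HIT  vc=[14, 6, 10, 15]
13: 0x7a (blk 30, set 2) → L1-HIT  vc=[14, 6, 10, 15]

OUTCOME = VC-HIT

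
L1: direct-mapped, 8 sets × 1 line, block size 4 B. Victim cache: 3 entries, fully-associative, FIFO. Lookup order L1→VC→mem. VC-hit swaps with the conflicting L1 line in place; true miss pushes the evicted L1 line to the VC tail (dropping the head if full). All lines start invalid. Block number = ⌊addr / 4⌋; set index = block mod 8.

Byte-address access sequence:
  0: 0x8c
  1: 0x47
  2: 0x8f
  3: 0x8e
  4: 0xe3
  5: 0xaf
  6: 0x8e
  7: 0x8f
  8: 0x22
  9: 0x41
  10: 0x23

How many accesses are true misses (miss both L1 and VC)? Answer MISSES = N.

MISSES = 6

0: 0x8c (blk 35, set 3) → MISS  vc=[]
1: 0x47 (blk 17, set 1) → MISS  vc=[]
2: 0x8f (blk 35, set 3) → L1-HIT  vc=[]
3: 0x8e (blk 35, set 3) → L1-HIT  vc=[]
4: 0xe3 (blk 56, set 0) → MISS  vc=[]
5: 0xaf (blk 43, set 3) → MISS  vc=[35]
6: 0x8e (blk 35, set 3) → VC-HIT  vc=[43]
7: 0x8f (blk 35, set 3) → L1-HIT  vc=[43]
8: 0x22 (blk 8, set 0) → MISS  vc=[43, 56]
9: 0x41 (blk 16, set 0) → MISS  vc=[43, 56, 8]
10: 0x23 (blk 8, set 0) → VC-HIT  vc=[43, 56, 16]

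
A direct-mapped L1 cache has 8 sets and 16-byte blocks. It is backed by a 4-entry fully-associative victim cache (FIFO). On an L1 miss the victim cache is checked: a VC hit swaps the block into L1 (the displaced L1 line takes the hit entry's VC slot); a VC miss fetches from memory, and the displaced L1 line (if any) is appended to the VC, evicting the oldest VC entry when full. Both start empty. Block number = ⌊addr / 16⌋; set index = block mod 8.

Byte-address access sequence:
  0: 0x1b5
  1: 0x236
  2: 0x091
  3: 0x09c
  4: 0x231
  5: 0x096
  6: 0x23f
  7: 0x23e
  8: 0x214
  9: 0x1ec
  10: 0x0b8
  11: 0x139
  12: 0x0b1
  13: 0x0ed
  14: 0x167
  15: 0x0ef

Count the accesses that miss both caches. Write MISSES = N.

  [0] addr=0x1b5 blk=27 s=3: MISS | VC []
  [1] addr=0x236 blk=35 s=3: MISS | VC [27]
  [2] addr=0x91 blk=9 s=1: MISS | VC [27]
  [3] addr=0x9c blk=9 s=1: L1-HIT | VC [27]
  [4] addr=0x231 blk=35 s=3: L1-HIT | VC [27]
  [5] addr=0x96 blk=9 s=1: L1-HIT | VC [27]
  [6] addr=0x23f blk=35 s=3: L1-HIT | VC [27]
  [7] addr=0x23e blk=35 s=3: L1-HIT | VC [27]
  [8] addr=0x214 blk=33 s=1: MISS | VC [27, 9]
  [9] addr=0x1ec blk=30 s=6: MISS | VC [27, 9]
  [10] addr=0xb8 blk=11 s=3: MISS | VC [27, 9, 35]
  [11] addr=0x139 blk=19 s=3: MISS | VC [27, 9, 35, 11]
  [12] addr=0xb1 blk=11 s=3: VC-HIT | VC [27, 9, 35, 19]
  [13] addr=0xed blk=14 s=6: MISS | VC [9, 35, 19, 30]
  [14] addr=0x167 blk=22 s=6: MISS | VC [35, 19, 30, 14]
  [15] addr=0xef blk=14 s=6: VC-HIT | VC [35, 19, 30, 22]

MISSES = 9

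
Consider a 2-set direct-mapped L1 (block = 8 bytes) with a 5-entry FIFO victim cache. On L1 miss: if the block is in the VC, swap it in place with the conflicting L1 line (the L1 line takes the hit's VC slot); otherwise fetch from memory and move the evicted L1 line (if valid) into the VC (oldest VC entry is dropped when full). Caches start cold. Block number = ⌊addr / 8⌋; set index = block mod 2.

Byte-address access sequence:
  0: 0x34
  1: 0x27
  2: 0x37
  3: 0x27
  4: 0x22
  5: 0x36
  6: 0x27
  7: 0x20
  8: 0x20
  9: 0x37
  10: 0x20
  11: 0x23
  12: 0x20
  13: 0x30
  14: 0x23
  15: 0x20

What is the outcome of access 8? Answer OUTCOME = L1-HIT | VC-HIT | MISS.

  [0] addr=0x34 blk=6 s=0: MISS | VC []
  [1] addr=0x27 blk=4 s=0: MISS | VC [6]
  [2] addr=0x37 blk=6 s=0: VC-HIT | VC [4]
  [3] addr=0x27 blk=4 s=0: VC-HIT | VC [6]
  [4] addr=0x22 blk=4 s=0: L1-HIT | VC [6]
  [5] addr=0x36 blk=6 s=0: VC-HIT | VC [4]
  [6] addr=0x27 blk=4 s=0: VC-HIT | VC [6]
  [7] addr=0x20 blk=4 s=0: L1-HIT | VC [6]
  [8] addr=0x20 blk=4 s=0: L1-HIT | VC [6]
  [9] addr=0x37 blk=6 s=0: VC-HIT | VC [4]
  [10] addr=0x20 blk=4 s=0: VC-HIT | VC [6]
  [11] addr=0x23 blk=4 s=0: L1-HIT | VC [6]
  [12] addr=0x20 blk=4 s=0: L1-HIT | VC [6]
  [13] addr=0x30 blk=6 s=0: VC-HIT | VC [4]
  [14] addr=0x23 blk=4 s=0: VC-HIT | VC [6]
  [15] addr=0x20 blk=4 s=0: L1-HIT | VC [6]

OUTCOME = L1-HIT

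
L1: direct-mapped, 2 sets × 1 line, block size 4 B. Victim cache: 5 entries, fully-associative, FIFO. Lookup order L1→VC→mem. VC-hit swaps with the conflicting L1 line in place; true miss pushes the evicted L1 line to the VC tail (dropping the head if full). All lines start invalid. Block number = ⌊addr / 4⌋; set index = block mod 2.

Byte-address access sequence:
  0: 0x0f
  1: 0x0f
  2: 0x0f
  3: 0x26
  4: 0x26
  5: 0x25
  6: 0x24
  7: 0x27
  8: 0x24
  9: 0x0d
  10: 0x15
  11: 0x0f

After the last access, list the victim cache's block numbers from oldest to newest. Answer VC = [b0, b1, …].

0: 0xf (blk 3, set 1) → MISS  vc=[]
1: 0xf (blk 3, set 1) → L1-HIT  vc=[]
2: 0xf (blk 3, set 1) → L1-HIT  vc=[]
3: 0x26 (blk 9, set 1) → MISS  vc=[3]
4: 0x26 (blk 9, set 1) → L1-HIT  vc=[3]
5: 0x25 (blk 9, set 1) → L1-HIT  vc=[3]
6: 0x24 (blk 9, set 1) → L1-HIT  vc=[3]
7: 0x27 (blk 9, set 1) → L1-HIT  vc=[3]
8: 0x24 (blk 9, set 1) → L1-HIT  vc=[3]
9: 0xd (blk 3, set 1) → VC-HIT  vc=[9]
10: 0x15 (blk 5, set 1) → MISS  vc=[9, 3]
11: 0xf (blk 3, set 1) → VC-HIT  vc=[9, 5]

VC = [9, 5]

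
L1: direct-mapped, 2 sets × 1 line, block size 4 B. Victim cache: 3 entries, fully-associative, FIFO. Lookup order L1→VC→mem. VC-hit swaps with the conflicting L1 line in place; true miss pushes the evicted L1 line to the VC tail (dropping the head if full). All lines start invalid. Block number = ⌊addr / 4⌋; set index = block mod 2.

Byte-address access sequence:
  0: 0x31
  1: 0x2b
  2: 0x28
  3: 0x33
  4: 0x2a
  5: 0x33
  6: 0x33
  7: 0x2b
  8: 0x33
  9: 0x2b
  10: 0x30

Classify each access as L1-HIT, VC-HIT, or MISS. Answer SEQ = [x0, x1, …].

SEQ = [MISS, MISS, L1-HIT, VC-HIT, VC-HIT, VC-HIT, L1-HIT, VC-HIT, VC-HIT, VC-HIT, VC-HIT]

  [0] addr=0x31 blk=12 s=0: MISS | VC []
  [1] addr=0x2b blk=10 s=0: MISS | VC [12]
  [2] addr=0x28 blk=10 s=0: L1-HIT | VC [12]
  [3] addr=0x33 blk=12 s=0: VC-HIT | VC [10]
  [4] addr=0x2a blk=10 s=0: VC-HIT | VC [12]
  [5] addr=0x33 blk=12 s=0: VC-HIT | VC [10]
  [6] addr=0x33 blk=12 s=0: L1-HIT | VC [10]
  [7] addr=0x2b blk=10 s=0: VC-HIT | VC [12]
  [8] addr=0x33 blk=12 s=0: VC-HIT | VC [10]
  [9] addr=0x2b blk=10 s=0: VC-HIT | VC [12]
  [10] addr=0x30 blk=12 s=0: VC-HIT | VC [10]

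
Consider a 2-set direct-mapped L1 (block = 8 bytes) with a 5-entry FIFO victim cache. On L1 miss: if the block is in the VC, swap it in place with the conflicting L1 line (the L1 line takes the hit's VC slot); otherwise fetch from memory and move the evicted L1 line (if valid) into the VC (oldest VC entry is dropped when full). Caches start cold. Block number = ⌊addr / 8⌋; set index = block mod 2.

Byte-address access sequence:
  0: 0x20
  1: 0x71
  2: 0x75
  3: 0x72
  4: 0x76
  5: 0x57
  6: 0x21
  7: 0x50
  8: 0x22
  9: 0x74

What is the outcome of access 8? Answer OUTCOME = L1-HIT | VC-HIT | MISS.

  [0] addr=0x20 blk=4 s=0: MISS | VC []
  [1] addr=0x71 blk=14 s=0: MISS | VC [4]
  [2] addr=0x75 blk=14 s=0: L1-HIT | VC [4]
  [3] addr=0x72 blk=14 s=0: L1-HIT | VC [4]
  [4] addr=0x76 blk=14 s=0: L1-HIT | VC [4]
  [5] addr=0x57 blk=10 s=0: MISS | VC [4, 14]
  [6] addr=0x21 blk=4 s=0: VC-HIT | VC [10, 14]
  [7] addr=0x50 blk=10 s=0: VC-HIT | VC [4, 14]
  [8] addr=0x22 blk=4 s=0: VC-HIT | VC [10, 14]
  [9] addr=0x74 blk=14 s=0: VC-HIT | VC [10, 4]

OUTCOME = VC-HIT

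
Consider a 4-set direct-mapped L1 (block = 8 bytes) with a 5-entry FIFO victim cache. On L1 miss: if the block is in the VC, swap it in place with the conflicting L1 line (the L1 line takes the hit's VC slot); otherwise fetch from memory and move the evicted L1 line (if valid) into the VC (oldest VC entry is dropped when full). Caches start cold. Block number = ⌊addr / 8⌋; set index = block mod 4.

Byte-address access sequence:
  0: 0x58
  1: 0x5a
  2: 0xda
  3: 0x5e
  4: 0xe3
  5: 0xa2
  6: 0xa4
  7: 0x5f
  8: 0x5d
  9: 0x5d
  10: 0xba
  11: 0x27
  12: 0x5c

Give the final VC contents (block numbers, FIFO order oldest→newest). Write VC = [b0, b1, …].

VC = [27, 28, 23, 20]

0: 0x58 (blk 11, set 3) → MISS  vc=[]
1: 0x5a (blk 11, set 3) → L1-HIT  vc=[]
2: 0xda (blk 27, set 3) → MISS  vc=[11]
3: 0x5e (blk 11, set 3) → VC-HIT  vc=[27]
4: 0xe3 (blk 28, set 0) → MISS  vc=[27]
5: 0xa2 (blk 20, set 0) → MISS  vc=[27, 28]
6: 0xa4 (blk 20, set 0) → L1-HIT  vc=[27, 28]
7: 0x5f (blk 11, set 3) → L1-HIT  vc=[27, 28]
8: 0x5d (blk 11, set 3) → L1-HIT  vc=[27, 28]
9: 0x5d (blk 11, set 3) → L1-HIT  vc=[27, 28]
10: 0xba (blk 23, set 3) → MISS  vc=[27, 28, 11]
11: 0x27 (blk 4, set 0) → MISS  vc=[27, 28, 11, 20]
12: 0x5c (blk 11, set 3) → VC-HIT  vc=[27, 28, 23, 20]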